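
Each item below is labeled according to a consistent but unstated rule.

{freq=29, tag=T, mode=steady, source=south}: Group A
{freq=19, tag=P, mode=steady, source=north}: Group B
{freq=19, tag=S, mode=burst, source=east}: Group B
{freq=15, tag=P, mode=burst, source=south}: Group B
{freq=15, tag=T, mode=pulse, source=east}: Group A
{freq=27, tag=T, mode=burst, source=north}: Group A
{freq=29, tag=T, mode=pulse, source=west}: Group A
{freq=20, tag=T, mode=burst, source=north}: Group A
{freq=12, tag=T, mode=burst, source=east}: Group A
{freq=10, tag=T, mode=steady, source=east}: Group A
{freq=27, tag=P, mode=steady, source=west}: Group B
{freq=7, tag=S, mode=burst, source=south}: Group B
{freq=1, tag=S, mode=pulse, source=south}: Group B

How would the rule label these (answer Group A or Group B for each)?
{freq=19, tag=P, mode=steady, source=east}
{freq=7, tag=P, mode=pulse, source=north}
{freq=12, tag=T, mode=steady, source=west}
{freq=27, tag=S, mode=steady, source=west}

The simplest hypothesis consistent with all the labels is: tag is T.

Group B, Group B, Group A, Group B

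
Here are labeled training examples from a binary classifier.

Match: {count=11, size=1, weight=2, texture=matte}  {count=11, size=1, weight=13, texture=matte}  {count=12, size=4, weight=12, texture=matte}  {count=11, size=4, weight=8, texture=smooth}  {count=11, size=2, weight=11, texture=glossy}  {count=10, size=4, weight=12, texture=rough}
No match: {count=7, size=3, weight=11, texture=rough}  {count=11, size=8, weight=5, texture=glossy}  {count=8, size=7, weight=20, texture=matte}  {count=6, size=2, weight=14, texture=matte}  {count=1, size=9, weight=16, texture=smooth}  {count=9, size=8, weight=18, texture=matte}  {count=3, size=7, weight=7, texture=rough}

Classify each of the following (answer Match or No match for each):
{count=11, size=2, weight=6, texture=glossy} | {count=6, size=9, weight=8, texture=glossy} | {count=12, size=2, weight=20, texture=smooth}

Match, No match, Match

A rule that fits every label: count ≥ 8 AND size ≤ 4 — true of each 'Match' example, false of each 'No match' one.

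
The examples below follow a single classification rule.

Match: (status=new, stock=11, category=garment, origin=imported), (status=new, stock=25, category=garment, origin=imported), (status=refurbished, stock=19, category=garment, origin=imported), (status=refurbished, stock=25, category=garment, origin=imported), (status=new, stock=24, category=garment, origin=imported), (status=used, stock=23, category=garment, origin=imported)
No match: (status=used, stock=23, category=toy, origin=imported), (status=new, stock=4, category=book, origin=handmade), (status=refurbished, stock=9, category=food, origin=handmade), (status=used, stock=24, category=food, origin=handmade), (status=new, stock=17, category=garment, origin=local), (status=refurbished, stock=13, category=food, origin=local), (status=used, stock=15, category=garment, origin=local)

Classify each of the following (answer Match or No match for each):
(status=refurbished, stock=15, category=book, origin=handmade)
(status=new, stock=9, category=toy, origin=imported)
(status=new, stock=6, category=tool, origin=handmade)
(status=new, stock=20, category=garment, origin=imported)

No match, No match, No match, Match

The pattern is that an item is 'Match' exactly when: origin is imported AND category is garment.
(status=refurbished, stock=15, category=book, origin=handmade) → origin is handmade, category is book → No match. (status=new, stock=9, category=toy, origin=imported) → origin is imported, category is toy → No match. (status=new, stock=6, category=tool, origin=handmade) → origin is handmade, category is tool → No match. (status=new, stock=20, category=garment, origin=imported) → origin is imported, category is garment → Match.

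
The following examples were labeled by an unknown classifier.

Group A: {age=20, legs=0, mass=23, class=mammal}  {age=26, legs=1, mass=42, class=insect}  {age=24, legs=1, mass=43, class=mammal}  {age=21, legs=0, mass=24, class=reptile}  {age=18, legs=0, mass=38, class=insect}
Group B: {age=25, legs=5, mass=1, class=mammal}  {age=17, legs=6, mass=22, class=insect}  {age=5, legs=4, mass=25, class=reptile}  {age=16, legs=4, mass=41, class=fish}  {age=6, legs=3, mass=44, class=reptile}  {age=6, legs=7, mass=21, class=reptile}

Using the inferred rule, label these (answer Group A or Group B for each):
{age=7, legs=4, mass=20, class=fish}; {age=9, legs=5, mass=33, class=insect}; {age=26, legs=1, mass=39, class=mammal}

Group B, Group B, Group A

All 'Group A' examples share one property — legs ≤ 1 — and every 'Group B' example lacks it.
{age=7, legs=4, mass=20, class=fish}: legs = 4 — does not pass, so Group B.
{age=9, legs=5, mass=33, class=insect}: legs = 5 — does not pass, so Group B.
{age=26, legs=1, mass=39, class=mammal}: legs = 1 — has this property, so Group A.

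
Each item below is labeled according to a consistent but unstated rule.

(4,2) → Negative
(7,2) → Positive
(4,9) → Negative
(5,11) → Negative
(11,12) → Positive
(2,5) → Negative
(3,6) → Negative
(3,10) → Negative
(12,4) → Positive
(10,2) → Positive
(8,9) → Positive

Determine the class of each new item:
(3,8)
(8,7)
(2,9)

Negative, Positive, Negative

A rule that fits every label: first ≥ 6 — true of each 'Positive' example, false of each 'Negative' one.
(3,8) — first 3, hence Negative.
(8,7) — first 8, hence Positive.
(2,9) — first 2, hence Negative.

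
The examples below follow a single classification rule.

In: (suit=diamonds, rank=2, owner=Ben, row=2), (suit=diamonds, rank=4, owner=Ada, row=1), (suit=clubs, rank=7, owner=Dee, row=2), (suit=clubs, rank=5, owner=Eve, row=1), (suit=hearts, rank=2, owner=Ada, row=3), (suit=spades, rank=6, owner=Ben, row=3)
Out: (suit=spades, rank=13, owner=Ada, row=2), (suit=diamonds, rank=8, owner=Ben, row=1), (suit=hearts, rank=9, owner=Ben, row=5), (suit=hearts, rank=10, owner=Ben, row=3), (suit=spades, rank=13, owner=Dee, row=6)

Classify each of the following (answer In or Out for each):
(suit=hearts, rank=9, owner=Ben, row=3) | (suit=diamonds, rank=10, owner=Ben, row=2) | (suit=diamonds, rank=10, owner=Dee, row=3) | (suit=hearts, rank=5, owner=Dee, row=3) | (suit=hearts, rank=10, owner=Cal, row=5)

Out, Out, Out, In, Out

The pattern is that an item is 'In' exactly when: rank ≤ 7.
(suit=hearts, rank=9, owner=Ben, row=3): rank = 9 — does not fit, so Out. (suit=diamonds, rank=10, owner=Ben, row=2): rank = 10 — does not fit, so Out. (suit=diamonds, rank=10, owner=Dee, row=3): rank = 10 — does not fit, so Out. (suit=hearts, rank=5, owner=Dee, row=3): rank = 5 — fits, so In. (suit=hearts, rank=10, owner=Cal, row=5): rank = 10 — does not fit, so Out.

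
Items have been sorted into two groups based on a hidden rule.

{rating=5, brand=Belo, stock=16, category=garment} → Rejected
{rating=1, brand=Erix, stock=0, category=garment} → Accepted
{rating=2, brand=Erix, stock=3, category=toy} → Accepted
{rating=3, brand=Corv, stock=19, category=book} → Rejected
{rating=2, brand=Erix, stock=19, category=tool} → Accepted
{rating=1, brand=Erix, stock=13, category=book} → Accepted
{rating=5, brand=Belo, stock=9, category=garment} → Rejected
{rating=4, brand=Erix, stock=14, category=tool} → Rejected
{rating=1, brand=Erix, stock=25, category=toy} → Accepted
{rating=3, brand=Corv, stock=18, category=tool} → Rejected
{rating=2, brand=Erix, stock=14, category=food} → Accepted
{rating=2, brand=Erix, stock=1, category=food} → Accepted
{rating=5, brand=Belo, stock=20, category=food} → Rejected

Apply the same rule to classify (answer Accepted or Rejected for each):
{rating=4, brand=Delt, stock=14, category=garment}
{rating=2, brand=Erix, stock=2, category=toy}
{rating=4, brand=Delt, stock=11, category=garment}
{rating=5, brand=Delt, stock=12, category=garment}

Rejected, Accepted, Rejected, Rejected

All 'Accepted' examples share one property — rating ≤ 2 — and every 'Rejected' example lacks it.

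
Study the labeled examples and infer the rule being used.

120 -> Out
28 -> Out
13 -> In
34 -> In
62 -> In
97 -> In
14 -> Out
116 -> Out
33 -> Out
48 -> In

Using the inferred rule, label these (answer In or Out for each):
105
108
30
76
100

Out, Out, Out, In, Out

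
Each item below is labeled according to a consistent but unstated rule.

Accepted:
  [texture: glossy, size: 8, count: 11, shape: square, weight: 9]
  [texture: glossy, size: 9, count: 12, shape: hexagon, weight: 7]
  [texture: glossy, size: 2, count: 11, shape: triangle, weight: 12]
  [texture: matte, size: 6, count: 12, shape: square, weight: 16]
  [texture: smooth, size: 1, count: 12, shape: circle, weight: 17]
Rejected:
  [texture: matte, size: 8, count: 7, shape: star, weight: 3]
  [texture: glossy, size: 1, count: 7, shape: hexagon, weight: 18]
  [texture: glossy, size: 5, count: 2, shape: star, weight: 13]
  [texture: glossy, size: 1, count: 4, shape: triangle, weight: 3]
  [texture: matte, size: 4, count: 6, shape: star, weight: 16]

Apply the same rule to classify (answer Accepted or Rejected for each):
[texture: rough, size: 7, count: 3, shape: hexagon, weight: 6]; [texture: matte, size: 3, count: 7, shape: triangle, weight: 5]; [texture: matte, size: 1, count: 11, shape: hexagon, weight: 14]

The distinguishing property — count ≥ 11 — holds for all the 'Accepted' cases and none of the 'Rejected' cases.
[texture: rough, size: 7, count: 3, shape: hexagon, weight: 6] — count = 3, hence Rejected.
[texture: matte, size: 3, count: 7, shape: triangle, weight: 5] — count = 7, hence Rejected.
[texture: matte, size: 1, count: 11, shape: hexagon, weight: 14] — count = 11, hence Accepted.

Rejected, Rejected, Accepted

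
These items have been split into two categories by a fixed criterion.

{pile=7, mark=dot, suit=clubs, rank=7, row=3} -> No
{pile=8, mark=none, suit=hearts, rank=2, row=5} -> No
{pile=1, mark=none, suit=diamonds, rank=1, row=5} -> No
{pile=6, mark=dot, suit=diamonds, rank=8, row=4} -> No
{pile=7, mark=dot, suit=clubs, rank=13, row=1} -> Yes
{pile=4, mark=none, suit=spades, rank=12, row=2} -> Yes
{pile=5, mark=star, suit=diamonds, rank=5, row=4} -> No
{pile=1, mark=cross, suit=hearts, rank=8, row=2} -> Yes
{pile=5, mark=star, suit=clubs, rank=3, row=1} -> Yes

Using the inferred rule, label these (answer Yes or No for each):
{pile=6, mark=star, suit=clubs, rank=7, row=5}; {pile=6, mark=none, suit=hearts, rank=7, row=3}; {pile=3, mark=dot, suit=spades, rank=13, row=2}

Rule: row ≤ 2. This holds for each 'Yes' example and fails for each 'No' one.
{pile=6, mark=star, suit=clubs, rank=7, row=5}: row = 5 — doesn't qualify, so No. {pile=6, mark=none, suit=hearts, rank=7, row=3}: row = 3 — doesn't qualify, so No. {pile=3, mark=dot, suit=spades, rank=13, row=2}: row = 2 — checks out, so Yes.

No, No, Yes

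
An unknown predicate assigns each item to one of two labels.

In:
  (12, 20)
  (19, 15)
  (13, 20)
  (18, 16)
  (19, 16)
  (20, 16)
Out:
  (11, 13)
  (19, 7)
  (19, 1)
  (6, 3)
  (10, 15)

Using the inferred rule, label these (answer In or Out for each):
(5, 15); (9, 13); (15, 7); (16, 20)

Out, Out, Out, In

One predicate separates the groups cleanly: sum ≥ 32.
(5, 15): Out (5+15 = 20). (9, 13): Out (9+13 = 22). (15, 7): Out (15+7 = 22). (16, 20): In (16+20 = 36).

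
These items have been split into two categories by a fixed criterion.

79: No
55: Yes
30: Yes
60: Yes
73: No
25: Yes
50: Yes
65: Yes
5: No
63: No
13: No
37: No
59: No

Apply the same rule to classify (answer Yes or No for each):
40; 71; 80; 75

The simplest hypothesis consistent with all the labels is: multiple of 5 AND at least 13.
40 → 40 = 5·8, 40 ≥ 13 → Yes.
71 → 71 = 5·14 + 1, 71 ≥ 13 → No.
80 → 80 = 5·16, 80 ≥ 13 → Yes.
75 → 75 = 5·15, 75 ≥ 13 → Yes.

Yes, No, Yes, Yes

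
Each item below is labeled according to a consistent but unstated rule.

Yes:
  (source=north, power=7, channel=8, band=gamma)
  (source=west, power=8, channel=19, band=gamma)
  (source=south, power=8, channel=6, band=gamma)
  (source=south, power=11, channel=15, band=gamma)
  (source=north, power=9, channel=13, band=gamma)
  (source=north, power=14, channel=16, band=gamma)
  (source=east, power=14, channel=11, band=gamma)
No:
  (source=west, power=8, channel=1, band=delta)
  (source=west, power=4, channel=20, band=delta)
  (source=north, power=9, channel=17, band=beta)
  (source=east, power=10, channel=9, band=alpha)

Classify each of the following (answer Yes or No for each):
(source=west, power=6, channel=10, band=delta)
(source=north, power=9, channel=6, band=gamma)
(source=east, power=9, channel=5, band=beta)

No, Yes, No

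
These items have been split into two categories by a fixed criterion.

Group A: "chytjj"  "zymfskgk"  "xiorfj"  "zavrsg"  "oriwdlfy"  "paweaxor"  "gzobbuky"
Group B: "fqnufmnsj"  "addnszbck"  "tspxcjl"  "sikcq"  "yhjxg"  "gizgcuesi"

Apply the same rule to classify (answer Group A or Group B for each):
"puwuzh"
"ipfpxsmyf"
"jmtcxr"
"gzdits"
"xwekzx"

Group A, Group B, Group A, Group A, Group A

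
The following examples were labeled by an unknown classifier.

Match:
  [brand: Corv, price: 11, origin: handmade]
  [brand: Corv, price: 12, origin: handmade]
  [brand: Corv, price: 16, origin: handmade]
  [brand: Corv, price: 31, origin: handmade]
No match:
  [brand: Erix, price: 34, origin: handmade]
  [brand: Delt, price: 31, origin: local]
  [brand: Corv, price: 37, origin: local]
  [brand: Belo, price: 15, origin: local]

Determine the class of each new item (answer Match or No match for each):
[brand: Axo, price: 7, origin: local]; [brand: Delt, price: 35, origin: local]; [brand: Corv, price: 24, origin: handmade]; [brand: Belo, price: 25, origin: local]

The common property of the 'Match' items is: origin is handmade AND brand is Corv. No 'No match' item has it.

No match, No match, Match, No match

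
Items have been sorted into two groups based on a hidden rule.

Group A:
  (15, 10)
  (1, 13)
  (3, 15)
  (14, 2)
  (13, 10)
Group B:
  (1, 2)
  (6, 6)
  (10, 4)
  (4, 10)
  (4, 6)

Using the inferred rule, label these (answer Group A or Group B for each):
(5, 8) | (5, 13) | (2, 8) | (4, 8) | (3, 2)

The pattern is that an item is 'Group A' exactly when: max ≥ 13.
(5, 8): max 8 — fails this test, so Group B.
(5, 13): max 13 — satisfies this, so Group A.
(2, 8): max 8 — fails this test, so Group B.
(4, 8): max 8 — fails this test, so Group B.
(3, 2): max 3 — fails this test, so Group B.

Group B, Group A, Group B, Group B, Group B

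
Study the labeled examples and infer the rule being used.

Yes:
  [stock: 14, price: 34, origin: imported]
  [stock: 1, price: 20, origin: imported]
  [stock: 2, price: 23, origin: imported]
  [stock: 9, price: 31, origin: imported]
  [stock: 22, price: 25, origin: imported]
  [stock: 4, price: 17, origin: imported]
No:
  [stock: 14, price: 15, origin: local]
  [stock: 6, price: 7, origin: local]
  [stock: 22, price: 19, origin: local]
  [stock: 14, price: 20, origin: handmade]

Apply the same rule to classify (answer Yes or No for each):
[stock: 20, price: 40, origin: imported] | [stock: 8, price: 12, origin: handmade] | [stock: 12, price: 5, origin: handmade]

Yes, No, No

Comparing the two groups points to one rule — origin is imported.
[stock: 20, price: 40, origin: imported] → origin is imported → Yes.
[stock: 8, price: 12, origin: handmade] → origin is handmade → No.
[stock: 12, price: 5, origin: handmade] → origin is handmade → No.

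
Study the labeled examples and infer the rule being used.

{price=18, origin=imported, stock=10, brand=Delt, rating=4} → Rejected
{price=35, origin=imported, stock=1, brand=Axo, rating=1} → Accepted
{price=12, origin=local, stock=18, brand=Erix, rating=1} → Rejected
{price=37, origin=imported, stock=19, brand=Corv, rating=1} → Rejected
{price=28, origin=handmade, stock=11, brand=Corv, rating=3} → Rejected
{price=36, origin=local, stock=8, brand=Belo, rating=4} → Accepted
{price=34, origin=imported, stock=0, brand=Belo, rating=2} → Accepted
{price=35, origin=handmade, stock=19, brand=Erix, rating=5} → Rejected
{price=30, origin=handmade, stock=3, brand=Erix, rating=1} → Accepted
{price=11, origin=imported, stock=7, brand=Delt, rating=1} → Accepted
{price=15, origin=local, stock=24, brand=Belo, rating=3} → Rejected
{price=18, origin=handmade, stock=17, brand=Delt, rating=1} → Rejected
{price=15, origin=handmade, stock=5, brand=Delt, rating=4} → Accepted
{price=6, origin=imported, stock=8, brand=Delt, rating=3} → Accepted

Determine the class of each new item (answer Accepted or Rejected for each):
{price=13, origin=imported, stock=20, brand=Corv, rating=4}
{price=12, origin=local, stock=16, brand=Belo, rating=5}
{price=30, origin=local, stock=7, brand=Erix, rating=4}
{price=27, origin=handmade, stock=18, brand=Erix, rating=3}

The rule appears to be: stock ≤ 8.
{price=13, origin=imported, stock=20, brand=Corv, rating=4}: stock = 20, does not pass → Rejected. {price=12, origin=local, stock=16, brand=Belo, rating=5}: stock = 16, does not pass → Rejected. {price=30, origin=local, stock=7, brand=Erix, rating=4}: stock = 7, qualifies → Accepted. {price=27, origin=handmade, stock=18, brand=Erix, rating=3}: stock = 18, does not pass → Rejected.

Rejected, Rejected, Accepted, Rejected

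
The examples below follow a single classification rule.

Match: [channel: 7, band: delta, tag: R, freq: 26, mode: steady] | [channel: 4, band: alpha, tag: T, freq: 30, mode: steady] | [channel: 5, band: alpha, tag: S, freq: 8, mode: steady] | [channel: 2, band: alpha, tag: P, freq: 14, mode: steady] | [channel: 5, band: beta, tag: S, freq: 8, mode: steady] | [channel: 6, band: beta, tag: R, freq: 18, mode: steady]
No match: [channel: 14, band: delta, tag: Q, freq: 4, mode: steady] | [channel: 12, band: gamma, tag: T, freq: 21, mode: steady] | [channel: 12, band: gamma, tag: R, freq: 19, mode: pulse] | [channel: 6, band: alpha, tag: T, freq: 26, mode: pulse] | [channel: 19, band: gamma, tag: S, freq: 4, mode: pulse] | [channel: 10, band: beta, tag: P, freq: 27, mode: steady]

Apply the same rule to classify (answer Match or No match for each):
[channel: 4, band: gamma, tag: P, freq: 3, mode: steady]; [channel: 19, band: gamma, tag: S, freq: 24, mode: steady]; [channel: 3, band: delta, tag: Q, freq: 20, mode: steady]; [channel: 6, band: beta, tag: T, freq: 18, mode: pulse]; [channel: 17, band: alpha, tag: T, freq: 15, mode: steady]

Match, No match, Match, No match, No match

The pattern is that an item is 'Match' exactly when: mode is steady AND channel ≤ 7.
[channel: 4, band: gamma, tag: P, freq: 3, mode: steady] — mode is steady, channel = 4, hence Match. [channel: 19, band: gamma, tag: S, freq: 24, mode: steady] — mode is steady, channel = 19, hence No match. [channel: 3, band: delta, tag: Q, freq: 20, mode: steady] — mode is steady, channel = 3, hence Match. [channel: 6, band: beta, tag: T, freq: 18, mode: pulse] — mode is pulse, channel = 6, hence No match. [channel: 17, band: alpha, tag: T, freq: 15, mode: steady] — mode is steady, channel = 17, hence No match.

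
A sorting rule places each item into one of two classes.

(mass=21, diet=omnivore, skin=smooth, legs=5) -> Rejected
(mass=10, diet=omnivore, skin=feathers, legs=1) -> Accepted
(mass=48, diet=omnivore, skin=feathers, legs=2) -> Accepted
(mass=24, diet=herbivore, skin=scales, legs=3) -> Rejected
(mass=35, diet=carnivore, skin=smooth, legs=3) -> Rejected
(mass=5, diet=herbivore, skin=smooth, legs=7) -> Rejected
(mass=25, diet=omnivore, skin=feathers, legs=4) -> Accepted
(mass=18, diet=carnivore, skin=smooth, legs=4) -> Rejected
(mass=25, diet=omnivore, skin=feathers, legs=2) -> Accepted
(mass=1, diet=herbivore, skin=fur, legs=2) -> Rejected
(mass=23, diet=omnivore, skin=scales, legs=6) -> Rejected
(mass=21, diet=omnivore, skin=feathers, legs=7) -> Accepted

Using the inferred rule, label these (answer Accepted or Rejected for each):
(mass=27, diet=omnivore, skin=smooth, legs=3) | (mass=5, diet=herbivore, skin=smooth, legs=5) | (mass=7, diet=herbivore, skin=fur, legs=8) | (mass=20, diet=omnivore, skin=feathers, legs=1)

Comparing the two groups points to one rule — skin is feathers.
(mass=27, diet=omnivore, skin=smooth, legs=3) → skin is smooth → Rejected.
(mass=5, diet=herbivore, skin=smooth, legs=5) → skin is smooth → Rejected.
(mass=7, diet=herbivore, skin=fur, legs=8) → skin is fur → Rejected.
(mass=20, diet=omnivore, skin=feathers, legs=1) → skin is feathers → Accepted.

Rejected, Rejected, Rejected, Accepted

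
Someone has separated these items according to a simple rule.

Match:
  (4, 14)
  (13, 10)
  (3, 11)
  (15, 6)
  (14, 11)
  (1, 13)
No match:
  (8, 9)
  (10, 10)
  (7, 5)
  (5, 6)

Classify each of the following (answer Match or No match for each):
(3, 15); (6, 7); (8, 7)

Match, No match, No match

The distinguishing property — max ≥ 11 — holds for all the 'Match' cases and none of the 'No match' cases.
(3, 15) → max 15 → Match. (6, 7) → max 7 → No match. (8, 7) → max 8 → No match.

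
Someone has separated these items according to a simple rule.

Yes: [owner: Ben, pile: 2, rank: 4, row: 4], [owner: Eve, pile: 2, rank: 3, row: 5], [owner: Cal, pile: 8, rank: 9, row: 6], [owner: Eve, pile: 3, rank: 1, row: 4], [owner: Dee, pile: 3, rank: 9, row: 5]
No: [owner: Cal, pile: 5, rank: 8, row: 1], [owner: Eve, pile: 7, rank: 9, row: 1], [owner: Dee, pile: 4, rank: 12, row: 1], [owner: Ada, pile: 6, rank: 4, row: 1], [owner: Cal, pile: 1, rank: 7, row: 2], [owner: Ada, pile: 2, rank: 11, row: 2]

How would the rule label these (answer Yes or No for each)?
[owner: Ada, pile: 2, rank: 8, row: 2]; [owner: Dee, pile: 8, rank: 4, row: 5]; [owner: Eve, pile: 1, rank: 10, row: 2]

No, Yes, No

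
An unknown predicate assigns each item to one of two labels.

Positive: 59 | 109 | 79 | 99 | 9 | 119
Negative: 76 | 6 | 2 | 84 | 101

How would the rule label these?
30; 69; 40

Negative, Positive, Negative

A rule that fits every label: ends in digit 9 — true of each 'Positive' example, false of each 'Negative' one.
30: Negative (last digit 0).
69: Positive (last digit 9).
40: Negative (last digit 0).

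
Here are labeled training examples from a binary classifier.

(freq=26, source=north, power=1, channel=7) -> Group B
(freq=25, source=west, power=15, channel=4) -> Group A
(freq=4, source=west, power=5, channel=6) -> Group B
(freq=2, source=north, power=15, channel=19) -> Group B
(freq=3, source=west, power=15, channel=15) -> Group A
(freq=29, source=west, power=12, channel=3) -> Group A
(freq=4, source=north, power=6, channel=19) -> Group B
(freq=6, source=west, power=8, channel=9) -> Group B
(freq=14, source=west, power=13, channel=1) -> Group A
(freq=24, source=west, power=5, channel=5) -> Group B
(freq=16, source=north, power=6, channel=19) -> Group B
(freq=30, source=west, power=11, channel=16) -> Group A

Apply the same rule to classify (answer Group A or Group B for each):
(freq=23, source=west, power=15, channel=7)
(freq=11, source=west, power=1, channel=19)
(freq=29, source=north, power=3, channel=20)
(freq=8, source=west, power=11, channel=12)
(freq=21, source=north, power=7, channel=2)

Group A, Group B, Group B, Group A, Group B

Every 'Group A' example satisfies: source is west AND power ≥ 11. None of the 'Group B' examples do.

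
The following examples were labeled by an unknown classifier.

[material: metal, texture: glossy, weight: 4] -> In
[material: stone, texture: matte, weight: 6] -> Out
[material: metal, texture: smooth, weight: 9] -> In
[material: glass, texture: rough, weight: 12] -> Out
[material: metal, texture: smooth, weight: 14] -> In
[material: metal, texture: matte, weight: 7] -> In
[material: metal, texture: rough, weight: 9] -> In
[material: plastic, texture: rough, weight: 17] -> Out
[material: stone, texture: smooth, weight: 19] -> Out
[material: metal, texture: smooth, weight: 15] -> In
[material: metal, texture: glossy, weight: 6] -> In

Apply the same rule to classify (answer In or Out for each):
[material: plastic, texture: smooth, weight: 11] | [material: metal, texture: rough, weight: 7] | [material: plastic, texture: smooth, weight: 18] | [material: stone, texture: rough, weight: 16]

Comparing the two groups points to one rule — material is metal.
[material: plastic, texture: smooth, weight: 11] → material is plastic → Out.
[material: metal, texture: rough, weight: 7] → material is metal → In.
[material: plastic, texture: smooth, weight: 18] → material is plastic → Out.
[material: stone, texture: rough, weight: 16] → material is stone → Out.

Out, In, Out, Out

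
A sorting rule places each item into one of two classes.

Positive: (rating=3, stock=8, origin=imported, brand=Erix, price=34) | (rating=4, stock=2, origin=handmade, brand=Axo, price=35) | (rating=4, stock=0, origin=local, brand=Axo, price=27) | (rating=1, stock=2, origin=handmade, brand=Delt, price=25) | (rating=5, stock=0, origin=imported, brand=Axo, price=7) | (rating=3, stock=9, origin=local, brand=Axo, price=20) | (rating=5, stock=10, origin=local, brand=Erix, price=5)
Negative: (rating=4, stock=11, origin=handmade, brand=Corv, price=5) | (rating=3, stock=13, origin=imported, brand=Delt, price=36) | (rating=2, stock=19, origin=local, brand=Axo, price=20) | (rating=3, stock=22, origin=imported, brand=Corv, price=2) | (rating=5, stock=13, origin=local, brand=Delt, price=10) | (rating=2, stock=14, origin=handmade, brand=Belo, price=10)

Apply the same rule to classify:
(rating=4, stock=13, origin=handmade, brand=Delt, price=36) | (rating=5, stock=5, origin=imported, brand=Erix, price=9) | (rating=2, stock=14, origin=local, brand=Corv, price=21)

Negative, Positive, Negative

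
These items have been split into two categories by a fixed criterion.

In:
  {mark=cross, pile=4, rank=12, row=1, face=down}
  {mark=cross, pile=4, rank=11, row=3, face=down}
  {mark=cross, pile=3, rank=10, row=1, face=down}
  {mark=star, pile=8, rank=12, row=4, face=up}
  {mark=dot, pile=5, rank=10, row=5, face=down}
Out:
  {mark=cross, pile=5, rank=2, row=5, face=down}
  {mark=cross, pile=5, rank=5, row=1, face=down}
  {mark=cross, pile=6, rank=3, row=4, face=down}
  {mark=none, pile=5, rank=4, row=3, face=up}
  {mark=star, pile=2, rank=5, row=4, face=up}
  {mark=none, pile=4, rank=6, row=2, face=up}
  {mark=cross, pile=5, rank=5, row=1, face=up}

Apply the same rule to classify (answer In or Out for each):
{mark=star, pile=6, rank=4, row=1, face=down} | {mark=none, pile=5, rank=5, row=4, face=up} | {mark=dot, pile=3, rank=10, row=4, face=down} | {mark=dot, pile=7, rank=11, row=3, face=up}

Rule: rank ≥ 10. This holds for each 'In' example and fails for each 'Out' one.
{mark=star, pile=6, rank=4, row=1, face=down} — rank = 4, hence Out.
{mark=none, pile=5, rank=5, row=4, face=up} — rank = 5, hence Out.
{mark=dot, pile=3, rank=10, row=4, face=down} — rank = 10, hence In.
{mark=dot, pile=7, rank=11, row=3, face=up} — rank = 11, hence In.

Out, Out, In, In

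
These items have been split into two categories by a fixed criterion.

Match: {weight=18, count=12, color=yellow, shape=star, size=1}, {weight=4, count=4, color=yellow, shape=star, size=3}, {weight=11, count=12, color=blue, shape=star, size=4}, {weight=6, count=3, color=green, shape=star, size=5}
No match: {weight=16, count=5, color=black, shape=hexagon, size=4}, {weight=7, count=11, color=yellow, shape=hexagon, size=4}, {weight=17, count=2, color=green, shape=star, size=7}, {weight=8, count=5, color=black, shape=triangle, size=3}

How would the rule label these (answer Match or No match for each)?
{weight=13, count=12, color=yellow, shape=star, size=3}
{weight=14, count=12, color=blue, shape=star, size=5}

Match, Match

The pattern is that an item is 'Match' exactly when: shape is star AND size ≤ 5.
Match: {weight=13, count=12, color=yellow, shape=star, size=3}, since shape is star, size = 3. Match: {weight=14, count=12, color=blue, shape=star, size=5}, since shape is star, size = 5.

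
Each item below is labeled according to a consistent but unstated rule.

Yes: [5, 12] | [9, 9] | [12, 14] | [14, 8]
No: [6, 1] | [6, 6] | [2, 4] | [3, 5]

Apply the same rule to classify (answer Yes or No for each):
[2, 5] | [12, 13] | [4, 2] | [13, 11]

No, Yes, No, Yes

A rule that fits every label: sum ≥ 17 — true of each 'Yes' example, false of each 'No' one.
[2, 5]: No (2+5 = 7).
[12, 13]: Yes (12+13 = 25).
[4, 2]: No (4+2 = 6).
[13, 11]: Yes (13+11 = 24).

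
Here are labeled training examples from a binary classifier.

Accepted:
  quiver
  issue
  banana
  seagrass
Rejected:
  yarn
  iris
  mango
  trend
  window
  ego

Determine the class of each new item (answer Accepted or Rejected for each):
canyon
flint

The common property of the 'Accepted' items is: has ≥ 3 vowels. No 'Rejected' item has it.
canyon: 2 vowels — doesn't qualify, so Rejected.
flint: 1 vowel — doesn't qualify, so Rejected.

Rejected, Rejected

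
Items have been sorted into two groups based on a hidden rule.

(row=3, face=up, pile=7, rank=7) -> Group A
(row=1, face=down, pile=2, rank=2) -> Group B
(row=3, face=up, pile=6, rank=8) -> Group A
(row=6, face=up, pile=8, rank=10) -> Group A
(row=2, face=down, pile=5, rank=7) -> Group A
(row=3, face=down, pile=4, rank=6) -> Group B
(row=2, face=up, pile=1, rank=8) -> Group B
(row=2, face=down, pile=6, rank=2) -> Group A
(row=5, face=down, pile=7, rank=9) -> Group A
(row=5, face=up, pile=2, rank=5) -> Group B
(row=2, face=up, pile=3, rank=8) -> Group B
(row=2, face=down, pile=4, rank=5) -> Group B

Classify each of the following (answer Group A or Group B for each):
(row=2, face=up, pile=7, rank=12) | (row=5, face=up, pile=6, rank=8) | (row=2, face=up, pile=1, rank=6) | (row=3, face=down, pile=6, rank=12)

Group A, Group A, Group B, Group A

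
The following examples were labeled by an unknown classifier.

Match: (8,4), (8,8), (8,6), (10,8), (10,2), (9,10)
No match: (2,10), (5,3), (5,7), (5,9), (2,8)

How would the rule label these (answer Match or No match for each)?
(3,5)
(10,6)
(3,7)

No match, Match, No match

The classifier is using: first ≥ 6.
(3,5): No match (first 3). (10,6): Match (first 10). (3,7): No match (first 3).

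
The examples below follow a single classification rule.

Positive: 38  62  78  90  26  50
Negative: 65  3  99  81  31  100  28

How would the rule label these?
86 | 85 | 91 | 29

One predicate separates the groups cleanly: ≡ 2 (mod 4).
86 → 86 mod 4 = 2 → Positive.
85 → 85 mod 4 = 1 → Negative.
91 → 91 mod 4 = 3 → Negative.
29 → 29 mod 4 = 1 → Negative.

Positive, Negative, Negative, Negative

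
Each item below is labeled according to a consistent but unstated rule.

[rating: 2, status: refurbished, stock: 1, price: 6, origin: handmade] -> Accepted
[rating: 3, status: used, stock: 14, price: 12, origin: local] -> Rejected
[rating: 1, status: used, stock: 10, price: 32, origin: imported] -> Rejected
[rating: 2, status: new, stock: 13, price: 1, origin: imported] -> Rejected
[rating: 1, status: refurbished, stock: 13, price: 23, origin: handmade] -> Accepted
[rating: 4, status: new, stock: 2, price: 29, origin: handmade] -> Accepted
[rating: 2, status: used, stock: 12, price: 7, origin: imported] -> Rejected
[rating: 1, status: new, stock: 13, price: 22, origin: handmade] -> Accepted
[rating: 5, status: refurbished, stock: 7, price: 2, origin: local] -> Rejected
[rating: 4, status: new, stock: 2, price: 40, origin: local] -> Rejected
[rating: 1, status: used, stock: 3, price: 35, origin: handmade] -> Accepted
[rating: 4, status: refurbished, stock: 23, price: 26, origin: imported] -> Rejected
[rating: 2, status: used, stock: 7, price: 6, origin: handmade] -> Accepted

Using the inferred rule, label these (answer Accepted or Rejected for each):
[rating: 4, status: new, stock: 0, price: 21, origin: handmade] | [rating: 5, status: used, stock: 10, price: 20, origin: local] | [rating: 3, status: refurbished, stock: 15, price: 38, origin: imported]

Accepted, Rejected, Rejected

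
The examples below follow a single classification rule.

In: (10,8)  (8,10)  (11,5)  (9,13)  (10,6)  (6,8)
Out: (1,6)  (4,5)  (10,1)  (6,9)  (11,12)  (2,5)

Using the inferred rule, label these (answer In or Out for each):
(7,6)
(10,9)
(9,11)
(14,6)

Out, Out, In, In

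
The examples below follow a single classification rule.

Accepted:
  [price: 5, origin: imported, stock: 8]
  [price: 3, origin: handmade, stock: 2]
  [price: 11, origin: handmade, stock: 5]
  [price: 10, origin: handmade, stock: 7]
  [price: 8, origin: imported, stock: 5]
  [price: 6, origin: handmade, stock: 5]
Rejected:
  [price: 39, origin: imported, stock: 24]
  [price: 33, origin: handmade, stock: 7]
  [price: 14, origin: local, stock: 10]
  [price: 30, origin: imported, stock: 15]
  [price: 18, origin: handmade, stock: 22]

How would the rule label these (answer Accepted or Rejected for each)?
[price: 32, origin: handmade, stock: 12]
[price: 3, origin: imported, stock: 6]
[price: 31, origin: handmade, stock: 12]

Rejected, Accepted, Rejected

The common property of the 'Accepted' items is: price ≤ 11. No 'Rejected' item has it.
[price: 32, origin: handmade, stock: 12]: price = 32 — fails this test, so Rejected.
[price: 3, origin: imported, stock: 6]: price = 3 — passes, so Accepted.
[price: 31, origin: handmade, stock: 12]: price = 31 — fails this test, so Rejected.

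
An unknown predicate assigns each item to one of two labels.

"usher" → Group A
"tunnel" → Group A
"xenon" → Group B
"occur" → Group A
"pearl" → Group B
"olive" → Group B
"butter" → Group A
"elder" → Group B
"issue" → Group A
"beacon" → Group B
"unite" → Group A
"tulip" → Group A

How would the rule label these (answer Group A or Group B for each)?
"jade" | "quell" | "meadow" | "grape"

Group B, Group A, Group B, Group B

The classifier is using: contains 'u'.
"jade" — no 'u', hence Group B. "quell" — has 'u', hence Group A. "meadow" — no 'u', hence Group B. "grape" — no 'u', hence Group B.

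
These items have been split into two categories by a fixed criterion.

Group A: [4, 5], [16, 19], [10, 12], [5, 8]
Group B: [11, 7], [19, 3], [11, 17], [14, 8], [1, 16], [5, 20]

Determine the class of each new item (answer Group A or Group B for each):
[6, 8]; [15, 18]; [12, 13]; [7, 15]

A rule that fits every label: |first − second| ≤ 3 — true of each 'Group A' example, false of each 'Group B' one.

Group A, Group A, Group A, Group B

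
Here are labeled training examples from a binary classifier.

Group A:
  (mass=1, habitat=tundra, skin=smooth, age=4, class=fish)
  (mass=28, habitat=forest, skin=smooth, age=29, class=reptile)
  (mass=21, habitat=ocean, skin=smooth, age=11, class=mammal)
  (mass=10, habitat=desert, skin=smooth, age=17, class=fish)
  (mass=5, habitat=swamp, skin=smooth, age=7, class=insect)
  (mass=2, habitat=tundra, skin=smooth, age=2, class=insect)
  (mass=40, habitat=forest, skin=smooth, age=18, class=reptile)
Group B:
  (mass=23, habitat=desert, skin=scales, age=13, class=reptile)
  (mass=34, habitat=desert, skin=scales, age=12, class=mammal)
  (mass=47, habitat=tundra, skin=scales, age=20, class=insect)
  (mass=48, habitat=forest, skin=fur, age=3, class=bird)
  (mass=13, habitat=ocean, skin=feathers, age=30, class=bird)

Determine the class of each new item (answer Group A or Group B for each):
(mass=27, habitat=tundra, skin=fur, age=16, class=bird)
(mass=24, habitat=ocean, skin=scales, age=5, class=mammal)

The common property of the 'Group A' items is: skin is smooth. No 'Group B' item has it.
(mass=27, habitat=tundra, skin=fur, age=16, class=bird): skin is fur — lacks this property, so Group B.
(mass=24, habitat=ocean, skin=scales, age=5, class=mammal): skin is scales — lacks this property, so Group B.

Group B, Group B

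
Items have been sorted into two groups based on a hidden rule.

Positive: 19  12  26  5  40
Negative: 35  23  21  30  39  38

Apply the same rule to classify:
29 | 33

Negative, Positive

Every 'Positive' example satisfies: ≡ 5 (mod 7). None of the 'Negative' examples do.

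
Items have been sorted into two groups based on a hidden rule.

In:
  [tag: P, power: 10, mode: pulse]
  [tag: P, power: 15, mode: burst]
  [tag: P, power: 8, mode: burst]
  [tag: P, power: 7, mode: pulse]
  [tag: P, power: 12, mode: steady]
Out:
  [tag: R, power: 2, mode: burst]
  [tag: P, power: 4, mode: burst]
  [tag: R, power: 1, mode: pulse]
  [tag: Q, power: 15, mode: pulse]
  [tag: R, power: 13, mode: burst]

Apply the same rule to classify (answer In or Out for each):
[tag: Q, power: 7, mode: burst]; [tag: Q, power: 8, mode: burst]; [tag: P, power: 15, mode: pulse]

The classifier is using: tag is P AND power ≥ 7.
[tag: Q, power: 7, mode: burst]: tag is Q, power = 7 — lacks this property, so Out. [tag: Q, power: 8, mode: burst]: tag is Q, power = 8 — lacks this property, so Out. [tag: P, power: 15, mode: pulse]: tag is P, power = 15 — has this property, so In.

Out, Out, In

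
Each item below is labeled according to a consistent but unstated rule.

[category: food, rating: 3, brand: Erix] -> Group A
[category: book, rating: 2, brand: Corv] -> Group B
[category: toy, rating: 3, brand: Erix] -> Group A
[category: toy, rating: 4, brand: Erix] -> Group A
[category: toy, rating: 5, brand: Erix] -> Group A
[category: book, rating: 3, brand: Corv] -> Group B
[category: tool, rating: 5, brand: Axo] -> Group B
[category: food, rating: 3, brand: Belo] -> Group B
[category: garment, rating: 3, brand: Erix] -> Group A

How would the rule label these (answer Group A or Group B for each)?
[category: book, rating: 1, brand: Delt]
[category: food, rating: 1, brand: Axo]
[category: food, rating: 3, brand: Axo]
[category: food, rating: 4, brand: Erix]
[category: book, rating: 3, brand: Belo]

Group B, Group B, Group B, Group A, Group B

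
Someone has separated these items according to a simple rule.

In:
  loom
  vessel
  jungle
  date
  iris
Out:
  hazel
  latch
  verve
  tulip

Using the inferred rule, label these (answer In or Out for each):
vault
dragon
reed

A rule that fits every label: even length — true of each 'In' example, false of each 'Out' one.
Out: vault, since length 5. In: dragon, since length 6. In: reed, since length 4.

Out, In, In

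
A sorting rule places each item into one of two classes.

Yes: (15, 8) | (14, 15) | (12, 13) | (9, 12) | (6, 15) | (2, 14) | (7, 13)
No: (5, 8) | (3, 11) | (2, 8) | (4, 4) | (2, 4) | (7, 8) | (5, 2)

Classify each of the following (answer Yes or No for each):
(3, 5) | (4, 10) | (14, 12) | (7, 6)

No, No, Yes, No

One predicate separates the groups cleanly: sum ≥ 16.
(3, 5) — 3+5 = 8, hence No. (4, 10) — 4+10 = 14, hence No. (14, 12) — 14+12 = 26, hence Yes. (7, 6) — 7+6 = 13, hence No.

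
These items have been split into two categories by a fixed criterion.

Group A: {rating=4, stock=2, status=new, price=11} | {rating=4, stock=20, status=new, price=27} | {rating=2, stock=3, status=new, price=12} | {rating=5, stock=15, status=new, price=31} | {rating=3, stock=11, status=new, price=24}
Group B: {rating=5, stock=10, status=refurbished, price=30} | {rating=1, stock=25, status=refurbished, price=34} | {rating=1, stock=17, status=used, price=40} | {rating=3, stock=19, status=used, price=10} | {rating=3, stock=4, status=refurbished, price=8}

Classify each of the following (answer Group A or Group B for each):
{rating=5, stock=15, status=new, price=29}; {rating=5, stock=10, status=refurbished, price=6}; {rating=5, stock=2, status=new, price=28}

Group A, Group B, Group A

Rule: status is new. This holds for each 'Group A' example and fails for each 'Group B' one.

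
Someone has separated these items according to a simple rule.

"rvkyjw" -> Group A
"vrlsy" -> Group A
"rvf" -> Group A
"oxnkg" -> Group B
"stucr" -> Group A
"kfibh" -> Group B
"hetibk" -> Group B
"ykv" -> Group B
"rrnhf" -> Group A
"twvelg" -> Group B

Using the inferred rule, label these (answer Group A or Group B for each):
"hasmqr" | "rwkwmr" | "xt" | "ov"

Comparing the two groups points to one rule — contains 'r'.

Group A, Group A, Group B, Group B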